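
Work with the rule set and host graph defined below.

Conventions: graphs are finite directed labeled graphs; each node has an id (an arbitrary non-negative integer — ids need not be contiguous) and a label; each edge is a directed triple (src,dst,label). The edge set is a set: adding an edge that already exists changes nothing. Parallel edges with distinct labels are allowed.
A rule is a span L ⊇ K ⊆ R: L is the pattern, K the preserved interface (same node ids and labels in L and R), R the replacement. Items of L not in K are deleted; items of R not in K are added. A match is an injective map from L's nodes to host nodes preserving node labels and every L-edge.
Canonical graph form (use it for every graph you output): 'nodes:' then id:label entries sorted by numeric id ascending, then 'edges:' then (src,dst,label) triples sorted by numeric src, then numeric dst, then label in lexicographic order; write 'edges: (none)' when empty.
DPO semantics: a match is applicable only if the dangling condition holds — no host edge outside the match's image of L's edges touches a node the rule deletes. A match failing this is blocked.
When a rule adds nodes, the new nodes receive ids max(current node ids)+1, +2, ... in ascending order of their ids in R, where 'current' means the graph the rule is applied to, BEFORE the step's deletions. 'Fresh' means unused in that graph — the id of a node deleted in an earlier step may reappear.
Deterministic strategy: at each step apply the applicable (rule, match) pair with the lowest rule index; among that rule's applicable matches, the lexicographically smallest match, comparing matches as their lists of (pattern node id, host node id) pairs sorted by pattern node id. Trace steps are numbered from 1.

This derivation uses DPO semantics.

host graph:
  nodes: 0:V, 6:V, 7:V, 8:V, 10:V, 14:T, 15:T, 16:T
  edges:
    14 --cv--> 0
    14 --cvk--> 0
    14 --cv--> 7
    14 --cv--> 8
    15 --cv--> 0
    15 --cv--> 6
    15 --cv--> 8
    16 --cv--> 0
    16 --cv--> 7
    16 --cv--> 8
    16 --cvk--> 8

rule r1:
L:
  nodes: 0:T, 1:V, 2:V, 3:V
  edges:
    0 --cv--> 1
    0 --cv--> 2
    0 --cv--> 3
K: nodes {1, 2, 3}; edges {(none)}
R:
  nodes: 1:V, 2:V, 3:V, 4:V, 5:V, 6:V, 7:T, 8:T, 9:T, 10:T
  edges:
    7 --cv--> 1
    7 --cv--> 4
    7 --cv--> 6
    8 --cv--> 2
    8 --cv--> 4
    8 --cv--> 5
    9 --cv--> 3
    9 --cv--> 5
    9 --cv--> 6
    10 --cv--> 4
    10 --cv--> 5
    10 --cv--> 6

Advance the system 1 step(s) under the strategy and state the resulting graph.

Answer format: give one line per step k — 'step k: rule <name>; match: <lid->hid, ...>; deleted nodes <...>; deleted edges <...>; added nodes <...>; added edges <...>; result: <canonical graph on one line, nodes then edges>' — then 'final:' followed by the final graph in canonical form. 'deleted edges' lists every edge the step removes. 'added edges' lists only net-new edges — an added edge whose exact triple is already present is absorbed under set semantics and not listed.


step 1: rule r1; match: 0->15, 1->0, 2->6, 3->8; deleted nodes 15; deleted edges (15,0,cv); (15,6,cv); (15,8,cv); added nodes 17, 18, 19, 20, 21, 22, 23; added edges (20,0,cv); (20,17,cv); (20,19,cv); (21,6,cv); (21,17,cv); (21,18,cv); (22,8,cv); (22,18,cv); (22,19,cv); (23,17,cv); (23,18,cv); (23,19,cv); result: nodes: 0:V, 6:V, 7:V, 8:V, 10:V, 14:T, 16:T, 17:V, 18:V, 19:V, 20:T, 21:T, 22:T, 23:T edges: (14,0,cv); (14,0,cvk); (14,7,cv); (14,8,cv); (16,0,cv); (16,7,cv); (16,8,cv); (16,8,cvk); (20,0,cv); (20,17,cv); (20,19,cv); (21,6,cv); (21,17,cv); (21,18,cv); (22,8,cv); (22,18,cv); (22,19,cv); (23,17,cv); (23,18,cv); (23,19,cv)
final:
nodes: 0:V, 6:V, 7:V, 8:V, 10:V, 14:T, 16:T, 17:V, 18:V, 19:V, 20:T, 21:T, 22:T, 23:T
edges: (14,0,cv); (14,0,cvk); (14,7,cv); (14,8,cv); (16,0,cv); (16,7,cv); (16,8,cv); (16,8,cvk); (20,0,cv); (20,17,cv); (20,19,cv); (21,6,cv); (21,17,cv); (21,18,cv); (22,8,cv); (22,18,cv); (22,19,cv); (23,17,cv); (23,18,cv); (23,19,cv)


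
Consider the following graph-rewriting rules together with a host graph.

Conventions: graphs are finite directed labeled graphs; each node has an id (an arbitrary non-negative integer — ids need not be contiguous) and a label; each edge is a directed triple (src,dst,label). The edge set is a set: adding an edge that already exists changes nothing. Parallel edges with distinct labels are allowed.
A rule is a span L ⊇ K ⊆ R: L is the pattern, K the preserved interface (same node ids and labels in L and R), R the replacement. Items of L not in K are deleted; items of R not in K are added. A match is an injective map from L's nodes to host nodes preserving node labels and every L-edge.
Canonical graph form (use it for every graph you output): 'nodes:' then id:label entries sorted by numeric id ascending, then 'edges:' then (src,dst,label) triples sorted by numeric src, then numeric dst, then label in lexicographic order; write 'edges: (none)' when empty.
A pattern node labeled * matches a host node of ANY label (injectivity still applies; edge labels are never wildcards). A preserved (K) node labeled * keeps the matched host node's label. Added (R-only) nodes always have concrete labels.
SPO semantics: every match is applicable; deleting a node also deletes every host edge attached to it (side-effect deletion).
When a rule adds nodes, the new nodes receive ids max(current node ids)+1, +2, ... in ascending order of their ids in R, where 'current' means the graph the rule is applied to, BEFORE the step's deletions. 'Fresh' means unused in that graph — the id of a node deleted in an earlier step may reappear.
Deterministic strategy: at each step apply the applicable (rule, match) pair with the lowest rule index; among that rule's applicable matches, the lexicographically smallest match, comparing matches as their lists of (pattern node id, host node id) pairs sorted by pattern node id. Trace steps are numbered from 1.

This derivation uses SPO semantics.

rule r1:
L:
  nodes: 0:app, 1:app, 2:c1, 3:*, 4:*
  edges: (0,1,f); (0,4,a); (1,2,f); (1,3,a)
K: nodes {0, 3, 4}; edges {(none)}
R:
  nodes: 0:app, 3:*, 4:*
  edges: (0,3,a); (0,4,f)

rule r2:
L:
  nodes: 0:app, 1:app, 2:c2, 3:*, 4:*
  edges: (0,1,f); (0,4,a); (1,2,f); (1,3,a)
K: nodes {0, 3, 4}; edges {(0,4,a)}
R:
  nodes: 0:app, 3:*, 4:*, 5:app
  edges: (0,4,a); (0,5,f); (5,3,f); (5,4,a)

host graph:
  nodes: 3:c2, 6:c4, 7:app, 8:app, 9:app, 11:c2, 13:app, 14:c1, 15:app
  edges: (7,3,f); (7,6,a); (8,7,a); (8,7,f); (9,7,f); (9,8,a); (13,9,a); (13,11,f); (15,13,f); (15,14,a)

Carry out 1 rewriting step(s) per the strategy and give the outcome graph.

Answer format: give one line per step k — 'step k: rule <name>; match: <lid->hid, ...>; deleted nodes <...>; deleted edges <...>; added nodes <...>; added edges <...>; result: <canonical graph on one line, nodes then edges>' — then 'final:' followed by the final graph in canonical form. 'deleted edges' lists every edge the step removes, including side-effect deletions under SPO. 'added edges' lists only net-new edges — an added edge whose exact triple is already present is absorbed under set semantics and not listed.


step 1: rule r2; match: 0->9, 1->7, 2->3, 3->6, 4->8; deleted nodes 3, 7; deleted edges (7,3,f); (7,6,a); (8,7,a); (8,7,f); (9,7,f); added nodes 16; added edges (9,16,f); (16,6,f); (16,8,a); result: nodes: 6:c4, 8:app, 9:app, 11:c2, 13:app, 14:c1, 15:app, 16:app edges: (9,8,a); (9,16,f); (13,9,a); (13,11,f); (15,13,f); (15,14,a); (16,6,f); (16,8,a)
final:
nodes: 6:c4, 8:app, 9:app, 11:c2, 13:app, 14:c1, 15:app, 16:app
edges: (9,8,a); (9,16,f); (13,9,a); (13,11,f); (15,13,f); (15,14,a); (16,6,f); (16,8,a)


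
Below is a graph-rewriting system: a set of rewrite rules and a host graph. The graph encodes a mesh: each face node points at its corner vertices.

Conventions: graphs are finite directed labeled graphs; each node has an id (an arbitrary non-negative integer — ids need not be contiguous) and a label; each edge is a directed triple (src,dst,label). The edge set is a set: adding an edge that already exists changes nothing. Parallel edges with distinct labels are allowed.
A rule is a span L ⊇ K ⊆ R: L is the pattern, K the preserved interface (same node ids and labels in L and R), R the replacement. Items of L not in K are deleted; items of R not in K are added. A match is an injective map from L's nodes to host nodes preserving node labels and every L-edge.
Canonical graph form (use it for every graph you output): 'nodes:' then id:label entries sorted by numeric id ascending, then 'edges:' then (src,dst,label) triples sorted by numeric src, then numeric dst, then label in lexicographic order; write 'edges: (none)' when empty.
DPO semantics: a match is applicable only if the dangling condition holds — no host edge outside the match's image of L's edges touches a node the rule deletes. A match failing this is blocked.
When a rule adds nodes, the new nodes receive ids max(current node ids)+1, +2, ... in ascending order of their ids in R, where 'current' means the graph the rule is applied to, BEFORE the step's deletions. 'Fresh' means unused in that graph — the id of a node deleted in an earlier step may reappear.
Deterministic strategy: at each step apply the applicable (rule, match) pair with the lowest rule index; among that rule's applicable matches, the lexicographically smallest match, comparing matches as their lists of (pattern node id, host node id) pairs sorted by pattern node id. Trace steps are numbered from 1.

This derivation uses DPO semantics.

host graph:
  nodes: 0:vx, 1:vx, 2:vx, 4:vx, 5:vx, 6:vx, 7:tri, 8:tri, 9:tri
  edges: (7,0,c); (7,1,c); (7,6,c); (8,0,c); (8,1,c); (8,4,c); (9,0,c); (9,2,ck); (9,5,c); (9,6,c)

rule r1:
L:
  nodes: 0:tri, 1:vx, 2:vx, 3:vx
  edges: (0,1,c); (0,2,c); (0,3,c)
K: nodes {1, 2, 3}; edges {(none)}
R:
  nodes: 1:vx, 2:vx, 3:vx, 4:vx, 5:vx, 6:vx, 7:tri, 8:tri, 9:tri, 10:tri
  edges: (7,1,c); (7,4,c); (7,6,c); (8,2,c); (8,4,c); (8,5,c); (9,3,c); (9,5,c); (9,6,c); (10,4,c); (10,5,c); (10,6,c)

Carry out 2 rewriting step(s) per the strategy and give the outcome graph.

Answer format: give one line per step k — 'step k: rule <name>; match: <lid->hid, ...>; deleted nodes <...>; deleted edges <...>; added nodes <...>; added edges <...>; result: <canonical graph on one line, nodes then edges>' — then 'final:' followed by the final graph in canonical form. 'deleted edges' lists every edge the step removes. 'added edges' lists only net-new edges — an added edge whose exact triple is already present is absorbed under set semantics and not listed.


step 1: rule r1; match: 0->7, 1->0, 2->1, 3->6; deleted nodes 7; deleted edges (7,0,c); (7,1,c); (7,6,c); added nodes 10, 11, 12, 13, 14, 15, 16; added edges (13,0,c); (13,10,c); (13,12,c); (14,1,c); (14,10,c); (14,11,c); (15,6,c); (15,11,c); (15,12,c); (16,10,c); (16,11,c); (16,12,c); result: nodes: 0:vx, 1:vx, 2:vx, 4:vx, 5:vx, 6:vx, 8:tri, 9:tri, 10:vx, 11:vx, 12:vx, 13:tri, 14:tri, 15:tri, 16:tri edges: (8,0,c); (8,1,c); (8,4,c); (9,0,c); (9,2,ck); (9,5,c); (9,6,c); (13,0,c); (13,10,c); (13,12,c); (14,1,c); (14,10,c); (14,11,c); (15,6,c); (15,11,c); (15,12,c); (16,10,c); (16,11,c); (16,12,c)
step 2: rule r1; match: 0->8, 1->0, 2->1, 3->4; deleted nodes 8; deleted edges (8,0,c); (8,1,c); (8,4,c); added nodes 17, 18, 19, 20, 21, 22, 23; added edges (20,0,c); (20,17,c); (20,19,c); (21,1,c); (21,17,c); (21,18,c); (22,4,c); (22,18,c); (22,19,c); (23,17,c); (23,18,c); (23,19,c); result: nodes: 0:vx, 1:vx, 2:vx, 4:vx, 5:vx, 6:vx, 9:tri, 10:vx, 11:vx, 12:vx, 13:tri, 14:tri, 15:tri, 16:tri, 17:vx, 18:vx, 19:vx, 20:tri, 21:tri, 22:tri, 23:tri edges: (9,0,c); (9,2,ck); (9,5,c); (9,6,c); (13,0,c); (13,10,c); (13,12,c); (14,1,c); (14,10,c); (14,11,c); (15,6,c); (15,11,c); (15,12,c); (16,10,c); (16,11,c); (16,12,c); (20,0,c); (20,17,c); (20,19,c); (21,1,c); (21,17,c); (21,18,c); (22,4,c); (22,18,c); (22,19,c); (23,17,c); (23,18,c); (23,19,c)
final:
nodes: 0:vx, 1:vx, 2:vx, 4:vx, 5:vx, 6:vx, 9:tri, 10:vx, 11:vx, 12:vx, 13:tri, 14:tri, 15:tri, 16:tri, 17:vx, 18:vx, 19:vx, 20:tri, 21:tri, 22:tri, 23:tri
edges: (9,0,c); (9,2,ck); (9,5,c); (9,6,c); (13,0,c); (13,10,c); (13,12,c); (14,1,c); (14,10,c); (14,11,c); (15,6,c); (15,11,c); (15,12,c); (16,10,c); (16,11,c); (16,12,c); (20,0,c); (20,17,c); (20,19,c); (21,1,c); (21,17,c); (21,18,c); (22,4,c); (22,18,c); (22,19,c); (23,17,c); (23,18,c); (23,19,c)


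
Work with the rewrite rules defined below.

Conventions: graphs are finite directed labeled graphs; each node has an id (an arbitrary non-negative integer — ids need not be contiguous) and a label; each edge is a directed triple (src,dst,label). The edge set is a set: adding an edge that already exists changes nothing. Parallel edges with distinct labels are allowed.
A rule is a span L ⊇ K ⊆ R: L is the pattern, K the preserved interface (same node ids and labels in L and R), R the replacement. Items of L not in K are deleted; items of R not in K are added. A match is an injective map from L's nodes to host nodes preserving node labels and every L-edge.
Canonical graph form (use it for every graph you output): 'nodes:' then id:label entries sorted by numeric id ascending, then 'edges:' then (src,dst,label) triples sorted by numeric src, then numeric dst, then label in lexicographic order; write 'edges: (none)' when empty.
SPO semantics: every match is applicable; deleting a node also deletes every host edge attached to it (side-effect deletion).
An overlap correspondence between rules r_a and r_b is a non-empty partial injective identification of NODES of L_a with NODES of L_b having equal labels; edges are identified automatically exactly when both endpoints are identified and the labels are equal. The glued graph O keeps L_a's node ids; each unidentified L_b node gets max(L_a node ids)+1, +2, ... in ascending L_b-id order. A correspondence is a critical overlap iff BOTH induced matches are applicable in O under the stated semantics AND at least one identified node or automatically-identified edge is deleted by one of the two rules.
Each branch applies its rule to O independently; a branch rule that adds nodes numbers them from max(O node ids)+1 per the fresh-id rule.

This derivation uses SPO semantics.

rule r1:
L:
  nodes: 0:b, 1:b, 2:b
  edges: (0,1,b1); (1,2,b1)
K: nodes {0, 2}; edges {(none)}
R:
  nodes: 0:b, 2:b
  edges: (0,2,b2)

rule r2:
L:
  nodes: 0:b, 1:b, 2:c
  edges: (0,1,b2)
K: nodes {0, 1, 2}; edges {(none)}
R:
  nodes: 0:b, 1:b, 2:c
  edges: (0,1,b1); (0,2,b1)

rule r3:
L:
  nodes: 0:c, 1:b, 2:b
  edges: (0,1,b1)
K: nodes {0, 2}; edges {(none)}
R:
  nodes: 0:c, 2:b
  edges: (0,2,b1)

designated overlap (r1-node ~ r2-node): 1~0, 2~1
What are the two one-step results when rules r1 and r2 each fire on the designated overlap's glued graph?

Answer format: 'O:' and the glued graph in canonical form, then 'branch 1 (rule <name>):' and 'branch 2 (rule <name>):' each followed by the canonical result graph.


O:
nodes: 0:b, 1:b, 2:b, 3:c
edges: (0,1,b1); (1,2,b1); (1,2,b2)
branch 1 (rule r1):
nodes: 0:b, 2:b, 3:c
edges: (0,2,b2)
branch 2 (rule r2):
nodes: 0:b, 1:b, 2:b, 3:c
edges: (0,1,b1); (1,2,b1); (1,3,b1)


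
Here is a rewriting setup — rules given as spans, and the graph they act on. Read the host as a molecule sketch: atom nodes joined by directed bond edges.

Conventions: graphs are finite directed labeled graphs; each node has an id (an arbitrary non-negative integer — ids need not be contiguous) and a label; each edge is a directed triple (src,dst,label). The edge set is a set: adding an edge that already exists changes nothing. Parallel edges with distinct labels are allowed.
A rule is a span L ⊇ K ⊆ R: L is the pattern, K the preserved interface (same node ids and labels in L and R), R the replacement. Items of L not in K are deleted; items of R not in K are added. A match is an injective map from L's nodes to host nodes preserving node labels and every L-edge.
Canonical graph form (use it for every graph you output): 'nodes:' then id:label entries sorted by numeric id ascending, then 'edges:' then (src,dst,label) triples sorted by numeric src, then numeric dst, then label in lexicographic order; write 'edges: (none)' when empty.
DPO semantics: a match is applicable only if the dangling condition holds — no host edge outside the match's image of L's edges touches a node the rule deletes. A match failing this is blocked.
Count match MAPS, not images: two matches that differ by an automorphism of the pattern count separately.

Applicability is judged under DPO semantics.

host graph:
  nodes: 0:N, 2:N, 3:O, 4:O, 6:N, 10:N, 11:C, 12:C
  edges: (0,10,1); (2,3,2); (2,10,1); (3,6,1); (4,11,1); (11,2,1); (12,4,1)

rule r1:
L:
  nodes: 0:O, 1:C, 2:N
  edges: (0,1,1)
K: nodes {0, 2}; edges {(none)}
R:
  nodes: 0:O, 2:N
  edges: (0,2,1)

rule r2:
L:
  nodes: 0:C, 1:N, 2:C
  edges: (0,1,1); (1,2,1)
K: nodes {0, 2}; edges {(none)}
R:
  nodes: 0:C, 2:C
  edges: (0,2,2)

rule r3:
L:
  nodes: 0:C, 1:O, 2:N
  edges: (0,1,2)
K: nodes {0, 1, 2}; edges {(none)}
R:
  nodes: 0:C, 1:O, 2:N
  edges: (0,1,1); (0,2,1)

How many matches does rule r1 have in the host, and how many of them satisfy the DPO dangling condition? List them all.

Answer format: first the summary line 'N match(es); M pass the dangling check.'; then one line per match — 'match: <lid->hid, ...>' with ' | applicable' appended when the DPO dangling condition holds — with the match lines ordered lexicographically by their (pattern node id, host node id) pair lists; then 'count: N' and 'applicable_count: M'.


4 match(es); 0 pass the dangling check.
match: 0->4, 1->11, 2->0
match: 0->4, 1->11, 2->2
match: 0->4, 1->11, 2->6
match: 0->4, 1->11, 2->10
count: 4
applicable_count: 0


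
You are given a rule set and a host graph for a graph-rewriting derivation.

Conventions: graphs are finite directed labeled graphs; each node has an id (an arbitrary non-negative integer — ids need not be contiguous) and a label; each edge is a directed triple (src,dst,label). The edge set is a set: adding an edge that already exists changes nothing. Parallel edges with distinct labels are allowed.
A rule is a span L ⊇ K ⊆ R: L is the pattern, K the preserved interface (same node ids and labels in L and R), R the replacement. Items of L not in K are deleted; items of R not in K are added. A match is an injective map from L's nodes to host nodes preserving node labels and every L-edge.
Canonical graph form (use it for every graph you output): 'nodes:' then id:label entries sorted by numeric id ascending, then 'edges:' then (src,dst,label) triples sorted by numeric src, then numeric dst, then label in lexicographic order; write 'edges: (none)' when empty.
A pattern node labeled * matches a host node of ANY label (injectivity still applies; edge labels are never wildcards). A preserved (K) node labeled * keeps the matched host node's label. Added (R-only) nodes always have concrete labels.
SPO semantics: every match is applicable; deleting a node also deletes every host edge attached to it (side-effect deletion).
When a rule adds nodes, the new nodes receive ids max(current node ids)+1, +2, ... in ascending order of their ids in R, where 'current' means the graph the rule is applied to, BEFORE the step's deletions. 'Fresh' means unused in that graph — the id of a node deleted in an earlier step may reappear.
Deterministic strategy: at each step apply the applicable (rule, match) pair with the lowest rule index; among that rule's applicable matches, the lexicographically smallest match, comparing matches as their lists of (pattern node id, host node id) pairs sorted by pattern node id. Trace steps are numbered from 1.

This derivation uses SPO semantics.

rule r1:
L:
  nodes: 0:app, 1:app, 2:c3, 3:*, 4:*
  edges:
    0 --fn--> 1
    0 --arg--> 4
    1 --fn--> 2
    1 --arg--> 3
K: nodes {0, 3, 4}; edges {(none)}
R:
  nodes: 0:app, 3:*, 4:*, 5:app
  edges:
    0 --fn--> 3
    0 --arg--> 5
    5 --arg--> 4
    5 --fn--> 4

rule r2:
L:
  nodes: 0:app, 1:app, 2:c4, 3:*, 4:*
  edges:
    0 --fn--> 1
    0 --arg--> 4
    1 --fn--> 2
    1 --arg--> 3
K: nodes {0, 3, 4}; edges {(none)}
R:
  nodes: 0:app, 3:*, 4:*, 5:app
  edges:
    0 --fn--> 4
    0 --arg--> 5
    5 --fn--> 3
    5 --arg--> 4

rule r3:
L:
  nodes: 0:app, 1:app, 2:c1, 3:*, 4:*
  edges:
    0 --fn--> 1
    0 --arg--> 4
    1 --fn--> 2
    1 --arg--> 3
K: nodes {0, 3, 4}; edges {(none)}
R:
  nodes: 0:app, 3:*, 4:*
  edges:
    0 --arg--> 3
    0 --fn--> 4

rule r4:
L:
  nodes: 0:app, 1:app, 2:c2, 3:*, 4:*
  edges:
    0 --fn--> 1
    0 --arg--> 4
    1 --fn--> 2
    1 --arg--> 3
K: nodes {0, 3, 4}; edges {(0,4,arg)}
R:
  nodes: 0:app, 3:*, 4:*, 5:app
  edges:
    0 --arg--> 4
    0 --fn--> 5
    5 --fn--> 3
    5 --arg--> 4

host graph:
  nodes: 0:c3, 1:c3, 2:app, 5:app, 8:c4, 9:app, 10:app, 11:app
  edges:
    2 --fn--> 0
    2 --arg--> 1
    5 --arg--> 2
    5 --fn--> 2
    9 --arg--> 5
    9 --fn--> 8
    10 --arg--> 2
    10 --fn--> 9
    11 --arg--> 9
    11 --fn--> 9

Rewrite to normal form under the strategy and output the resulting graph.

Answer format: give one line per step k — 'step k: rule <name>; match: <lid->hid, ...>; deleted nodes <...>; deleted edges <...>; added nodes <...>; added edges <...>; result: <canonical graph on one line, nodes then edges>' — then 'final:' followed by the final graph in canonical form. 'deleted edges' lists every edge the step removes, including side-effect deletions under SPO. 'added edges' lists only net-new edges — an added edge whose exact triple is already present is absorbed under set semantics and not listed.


step 1: rule r2; match: 0->10, 1->9, 2->8, 3->5, 4->2; deleted nodes 8, 9; deleted edges (9,5,arg); (9,8,fn); (10,2,arg); (10,9,fn); (11,9,arg); (11,9,fn); added nodes 12; added edges (10,2,fn); (10,12,arg); (12,2,arg); (12,5,fn); result: nodes: 0:c3, 1:c3, 2:app, 5:app, 10:app, 11:app, 12:app edges: (2,0,fn); (2,1,arg); (5,2,arg); (5,2,fn); (10,2,fn); (10,12,arg); (12,2,arg); (12,5,fn)
step 2: rule r1; match: 0->10, 1->2, 2->0, 3->1, 4->12; deleted nodes 0, 2; deleted edges (2,0,fn); (2,1,arg); (5,2,arg); (5,2,fn); (10,2,fn); (10,12,arg); (12,2,arg); added nodes 13; added edges (10,1,fn); (10,13,arg); (13,12,arg); (13,12,fn); result: nodes: 1:c3, 5:app, 10:app, 11:app, 12:app, 13:app edges: (10,1,fn); (10,13,arg); (12,5,fn); (13,12,arg); (13,12,fn)
final:
nodes: 1:c3, 5:app, 10:app, 11:app, 12:app, 13:app
edges: (10,1,fn); (10,13,arg); (12,5,fn); (13,12,arg); (13,12,fn)


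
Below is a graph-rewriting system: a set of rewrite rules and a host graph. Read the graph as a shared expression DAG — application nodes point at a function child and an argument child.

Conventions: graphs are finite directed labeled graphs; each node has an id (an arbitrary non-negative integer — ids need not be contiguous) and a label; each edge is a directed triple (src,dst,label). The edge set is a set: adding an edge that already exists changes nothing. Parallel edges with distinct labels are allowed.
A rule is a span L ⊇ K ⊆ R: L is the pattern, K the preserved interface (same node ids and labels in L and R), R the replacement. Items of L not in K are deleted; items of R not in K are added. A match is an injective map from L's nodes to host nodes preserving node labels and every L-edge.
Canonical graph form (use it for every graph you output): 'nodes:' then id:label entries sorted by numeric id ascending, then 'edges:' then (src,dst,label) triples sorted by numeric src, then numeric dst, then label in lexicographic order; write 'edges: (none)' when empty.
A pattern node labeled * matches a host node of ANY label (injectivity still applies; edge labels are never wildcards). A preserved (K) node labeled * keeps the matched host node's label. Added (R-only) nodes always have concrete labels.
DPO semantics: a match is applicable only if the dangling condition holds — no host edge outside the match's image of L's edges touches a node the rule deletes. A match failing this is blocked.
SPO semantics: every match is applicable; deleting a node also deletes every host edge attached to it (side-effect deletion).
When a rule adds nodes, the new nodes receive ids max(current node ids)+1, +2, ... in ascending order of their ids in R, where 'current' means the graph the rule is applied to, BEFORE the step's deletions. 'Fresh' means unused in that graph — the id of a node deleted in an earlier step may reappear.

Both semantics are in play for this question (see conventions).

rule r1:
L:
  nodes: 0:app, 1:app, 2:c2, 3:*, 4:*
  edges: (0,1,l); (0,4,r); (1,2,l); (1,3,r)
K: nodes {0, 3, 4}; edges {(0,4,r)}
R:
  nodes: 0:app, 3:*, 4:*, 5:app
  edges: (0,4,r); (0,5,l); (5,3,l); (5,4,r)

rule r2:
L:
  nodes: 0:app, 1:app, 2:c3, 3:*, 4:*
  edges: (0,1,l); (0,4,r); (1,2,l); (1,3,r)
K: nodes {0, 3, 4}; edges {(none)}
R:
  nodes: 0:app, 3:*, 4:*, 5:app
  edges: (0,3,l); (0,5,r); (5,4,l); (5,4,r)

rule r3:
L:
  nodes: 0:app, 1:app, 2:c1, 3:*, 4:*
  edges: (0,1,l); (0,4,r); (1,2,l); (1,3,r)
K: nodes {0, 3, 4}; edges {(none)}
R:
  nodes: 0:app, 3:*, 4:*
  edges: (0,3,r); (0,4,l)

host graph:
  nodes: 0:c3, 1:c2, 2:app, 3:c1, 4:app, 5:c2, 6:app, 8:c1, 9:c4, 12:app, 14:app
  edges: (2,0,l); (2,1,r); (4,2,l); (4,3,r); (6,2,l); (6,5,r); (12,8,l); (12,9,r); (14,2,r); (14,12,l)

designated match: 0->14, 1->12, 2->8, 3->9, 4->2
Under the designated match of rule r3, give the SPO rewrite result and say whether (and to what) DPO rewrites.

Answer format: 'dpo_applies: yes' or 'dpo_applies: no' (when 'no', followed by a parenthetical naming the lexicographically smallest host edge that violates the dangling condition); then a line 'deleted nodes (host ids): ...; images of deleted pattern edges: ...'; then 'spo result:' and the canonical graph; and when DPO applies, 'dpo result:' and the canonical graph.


dpo_applies: yes
deleted nodes (host ids): 8, 12; images of deleted pattern edges: (12,8,l); (12,9,r); (14,2,r); (14,12,l)
spo result:
nodes: 0:c3, 1:c2, 2:app, 3:c1, 4:app, 5:c2, 6:app, 9:c4, 14:app
edges: (2,0,l); (2,1,r); (4,2,l); (4,3,r); (6,2,l); (6,5,r); (14,2,l); (14,9,r)
dpo result:
nodes: 0:c3, 1:c2, 2:app, 3:c1, 4:app, 5:c2, 6:app, 9:c4, 14:app
edges: (2,0,l); (2,1,r); (4,2,l); (4,3,r); (6,2,l); (6,5,r); (14,2,l); (14,9,r)


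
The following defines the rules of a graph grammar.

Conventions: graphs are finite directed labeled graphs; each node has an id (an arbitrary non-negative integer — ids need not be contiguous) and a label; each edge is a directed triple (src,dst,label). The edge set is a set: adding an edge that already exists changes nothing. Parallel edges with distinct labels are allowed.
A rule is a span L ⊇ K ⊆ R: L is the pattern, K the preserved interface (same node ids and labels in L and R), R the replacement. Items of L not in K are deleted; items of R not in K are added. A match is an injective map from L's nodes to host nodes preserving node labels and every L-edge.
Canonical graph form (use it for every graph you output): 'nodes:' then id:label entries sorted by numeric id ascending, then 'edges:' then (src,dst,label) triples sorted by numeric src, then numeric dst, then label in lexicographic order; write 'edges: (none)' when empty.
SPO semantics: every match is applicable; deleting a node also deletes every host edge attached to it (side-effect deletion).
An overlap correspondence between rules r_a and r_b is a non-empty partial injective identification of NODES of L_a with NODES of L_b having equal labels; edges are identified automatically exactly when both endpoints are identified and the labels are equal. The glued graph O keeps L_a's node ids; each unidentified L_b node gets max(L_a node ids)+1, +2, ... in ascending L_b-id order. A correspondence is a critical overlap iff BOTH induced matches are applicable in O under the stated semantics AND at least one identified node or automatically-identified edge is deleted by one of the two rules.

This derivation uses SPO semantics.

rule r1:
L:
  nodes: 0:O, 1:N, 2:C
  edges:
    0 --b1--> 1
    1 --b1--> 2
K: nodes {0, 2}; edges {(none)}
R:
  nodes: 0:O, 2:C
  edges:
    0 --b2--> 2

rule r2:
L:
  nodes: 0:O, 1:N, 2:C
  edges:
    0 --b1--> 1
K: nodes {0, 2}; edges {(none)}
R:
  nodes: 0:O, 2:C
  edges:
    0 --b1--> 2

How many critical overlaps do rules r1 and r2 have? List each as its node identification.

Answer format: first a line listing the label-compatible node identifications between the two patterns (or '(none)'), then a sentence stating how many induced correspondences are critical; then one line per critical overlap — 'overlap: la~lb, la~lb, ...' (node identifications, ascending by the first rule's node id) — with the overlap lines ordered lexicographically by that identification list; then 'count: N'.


label-compatible node identifications between L(r1) and L(r2): 0~0, 1~1, 2~2
4 of the induced correspondences are critical overlaps of r1 and r2.
overlap: 0~0, 1~1
overlap: 0~0, 1~1, 2~2
overlap: 1~1
overlap: 1~1, 2~2
count: 4


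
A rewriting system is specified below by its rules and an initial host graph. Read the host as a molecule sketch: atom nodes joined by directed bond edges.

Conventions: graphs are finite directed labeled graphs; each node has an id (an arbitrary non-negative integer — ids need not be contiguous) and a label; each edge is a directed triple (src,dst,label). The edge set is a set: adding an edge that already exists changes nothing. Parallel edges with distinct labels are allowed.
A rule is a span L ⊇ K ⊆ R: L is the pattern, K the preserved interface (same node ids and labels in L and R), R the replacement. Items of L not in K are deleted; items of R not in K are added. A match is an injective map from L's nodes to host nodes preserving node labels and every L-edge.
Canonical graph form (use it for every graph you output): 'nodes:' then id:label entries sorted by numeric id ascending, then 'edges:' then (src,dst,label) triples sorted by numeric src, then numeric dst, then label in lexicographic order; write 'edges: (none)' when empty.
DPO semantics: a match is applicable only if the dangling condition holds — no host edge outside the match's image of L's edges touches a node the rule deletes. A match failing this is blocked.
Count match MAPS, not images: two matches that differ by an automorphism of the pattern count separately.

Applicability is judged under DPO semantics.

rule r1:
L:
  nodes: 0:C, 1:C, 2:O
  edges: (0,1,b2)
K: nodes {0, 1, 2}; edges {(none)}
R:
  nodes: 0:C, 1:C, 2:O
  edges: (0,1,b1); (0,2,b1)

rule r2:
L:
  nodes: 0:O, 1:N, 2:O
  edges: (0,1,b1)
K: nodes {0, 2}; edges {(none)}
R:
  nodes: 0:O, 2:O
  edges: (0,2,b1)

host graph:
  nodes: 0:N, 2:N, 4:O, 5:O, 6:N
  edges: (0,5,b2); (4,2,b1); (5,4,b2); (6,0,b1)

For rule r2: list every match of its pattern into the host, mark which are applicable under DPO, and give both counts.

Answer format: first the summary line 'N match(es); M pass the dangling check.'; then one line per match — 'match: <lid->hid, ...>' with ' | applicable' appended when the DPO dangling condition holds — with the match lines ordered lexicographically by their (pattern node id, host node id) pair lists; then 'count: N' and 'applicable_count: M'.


1 match(es); 1 pass the dangling check.
match: 0->4, 1->2, 2->5 | applicable
count: 1
applicable_count: 1


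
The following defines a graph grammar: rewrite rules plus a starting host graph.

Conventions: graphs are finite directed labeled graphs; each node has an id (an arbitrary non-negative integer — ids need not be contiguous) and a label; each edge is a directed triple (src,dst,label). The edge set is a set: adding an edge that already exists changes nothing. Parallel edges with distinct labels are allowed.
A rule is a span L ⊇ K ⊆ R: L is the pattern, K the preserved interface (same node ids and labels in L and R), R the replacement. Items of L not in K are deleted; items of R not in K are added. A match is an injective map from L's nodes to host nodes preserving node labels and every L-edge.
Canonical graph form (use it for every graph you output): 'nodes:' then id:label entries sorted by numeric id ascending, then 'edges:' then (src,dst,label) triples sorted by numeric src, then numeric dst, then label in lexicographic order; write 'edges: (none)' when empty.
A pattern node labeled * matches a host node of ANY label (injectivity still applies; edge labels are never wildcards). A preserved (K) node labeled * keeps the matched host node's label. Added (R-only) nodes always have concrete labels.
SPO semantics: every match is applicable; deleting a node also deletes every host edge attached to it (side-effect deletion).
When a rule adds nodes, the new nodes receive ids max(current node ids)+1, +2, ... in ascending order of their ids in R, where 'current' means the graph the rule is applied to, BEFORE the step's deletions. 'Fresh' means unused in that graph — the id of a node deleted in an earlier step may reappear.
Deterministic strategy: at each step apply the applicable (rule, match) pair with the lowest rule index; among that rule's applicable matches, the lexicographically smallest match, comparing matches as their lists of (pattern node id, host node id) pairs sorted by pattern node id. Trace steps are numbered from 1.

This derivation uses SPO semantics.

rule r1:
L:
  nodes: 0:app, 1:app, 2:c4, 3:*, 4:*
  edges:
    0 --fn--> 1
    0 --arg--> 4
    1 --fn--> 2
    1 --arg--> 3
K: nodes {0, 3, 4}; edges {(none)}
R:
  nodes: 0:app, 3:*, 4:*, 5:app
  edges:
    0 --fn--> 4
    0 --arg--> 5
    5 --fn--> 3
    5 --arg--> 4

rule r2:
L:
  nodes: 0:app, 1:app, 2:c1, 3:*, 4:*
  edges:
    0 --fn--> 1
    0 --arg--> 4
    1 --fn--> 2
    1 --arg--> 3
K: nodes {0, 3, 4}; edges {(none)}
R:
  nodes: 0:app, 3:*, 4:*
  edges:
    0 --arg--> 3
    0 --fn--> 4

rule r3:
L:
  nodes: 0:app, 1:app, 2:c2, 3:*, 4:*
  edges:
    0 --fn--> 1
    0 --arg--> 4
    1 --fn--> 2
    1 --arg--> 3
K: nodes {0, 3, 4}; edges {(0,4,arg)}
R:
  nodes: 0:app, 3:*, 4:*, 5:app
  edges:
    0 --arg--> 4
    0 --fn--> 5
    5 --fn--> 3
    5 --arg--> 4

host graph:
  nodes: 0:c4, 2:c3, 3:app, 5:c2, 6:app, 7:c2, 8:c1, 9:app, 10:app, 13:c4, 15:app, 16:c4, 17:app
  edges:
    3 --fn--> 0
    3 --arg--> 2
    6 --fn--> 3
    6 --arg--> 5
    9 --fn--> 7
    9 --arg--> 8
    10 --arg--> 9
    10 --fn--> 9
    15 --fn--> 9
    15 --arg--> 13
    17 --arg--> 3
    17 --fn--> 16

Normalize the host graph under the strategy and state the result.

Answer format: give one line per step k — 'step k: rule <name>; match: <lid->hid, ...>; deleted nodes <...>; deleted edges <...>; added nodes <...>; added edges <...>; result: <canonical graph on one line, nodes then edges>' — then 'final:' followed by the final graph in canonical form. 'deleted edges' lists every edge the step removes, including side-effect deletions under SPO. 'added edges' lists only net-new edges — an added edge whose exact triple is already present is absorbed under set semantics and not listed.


step 1: rule r1; match: 0->6, 1->3, 2->0, 3->2, 4->5; deleted nodes 0, 3; deleted edges (3,0,fn); (3,2,arg); (6,3,fn); (6,5,arg); (17,3,arg); added nodes 18; added edges (6,5,fn); (6,18,arg); (18,2,fn); (18,5,arg); result: nodes: 2:c3, 5:c2, 6:app, 7:c2, 8:c1, 9:app, 10:app, 13:c4, 15:app, 16:c4, 17:app, 18:app edges: (6,5,fn); (6,18,arg); (9,7,fn); (9,8,arg); (10,9,arg); (10,9,fn); (15,9,fn); (15,13,arg); (17,16,fn); (18,2,fn); (18,5,arg)
step 2: rule r3; match: 0->15, 1->9, 2->7, 3->8, 4->13; deleted nodes 7, 9; deleted edges (9,7,fn); (9,8,arg); (10,9,arg); (10,9,fn); (15,9,fn); added nodes 19; added edges (15,19,fn); (19,8,fn); (19,13,arg); result: nodes: 2:c3, 5:c2, 6:app, 8:c1, 10:app, 13:c4, 15:app, 16:c4, 17:app, 18:app, 19:app edges: (6,5,fn); (6,18,arg); (15,13,arg); (15,19,fn); (17,16,fn); (18,2,fn); (18,5,arg); (19,8,fn); (19,13,arg)
final:
nodes: 2:c3, 5:c2, 6:app, 8:c1, 10:app, 13:c4, 15:app, 16:c4, 17:app, 18:app, 19:app
edges: (6,5,fn); (6,18,arg); (15,13,arg); (15,19,fn); (17,16,fn); (18,2,fn); (18,5,arg); (19,8,fn); (19,13,arg)


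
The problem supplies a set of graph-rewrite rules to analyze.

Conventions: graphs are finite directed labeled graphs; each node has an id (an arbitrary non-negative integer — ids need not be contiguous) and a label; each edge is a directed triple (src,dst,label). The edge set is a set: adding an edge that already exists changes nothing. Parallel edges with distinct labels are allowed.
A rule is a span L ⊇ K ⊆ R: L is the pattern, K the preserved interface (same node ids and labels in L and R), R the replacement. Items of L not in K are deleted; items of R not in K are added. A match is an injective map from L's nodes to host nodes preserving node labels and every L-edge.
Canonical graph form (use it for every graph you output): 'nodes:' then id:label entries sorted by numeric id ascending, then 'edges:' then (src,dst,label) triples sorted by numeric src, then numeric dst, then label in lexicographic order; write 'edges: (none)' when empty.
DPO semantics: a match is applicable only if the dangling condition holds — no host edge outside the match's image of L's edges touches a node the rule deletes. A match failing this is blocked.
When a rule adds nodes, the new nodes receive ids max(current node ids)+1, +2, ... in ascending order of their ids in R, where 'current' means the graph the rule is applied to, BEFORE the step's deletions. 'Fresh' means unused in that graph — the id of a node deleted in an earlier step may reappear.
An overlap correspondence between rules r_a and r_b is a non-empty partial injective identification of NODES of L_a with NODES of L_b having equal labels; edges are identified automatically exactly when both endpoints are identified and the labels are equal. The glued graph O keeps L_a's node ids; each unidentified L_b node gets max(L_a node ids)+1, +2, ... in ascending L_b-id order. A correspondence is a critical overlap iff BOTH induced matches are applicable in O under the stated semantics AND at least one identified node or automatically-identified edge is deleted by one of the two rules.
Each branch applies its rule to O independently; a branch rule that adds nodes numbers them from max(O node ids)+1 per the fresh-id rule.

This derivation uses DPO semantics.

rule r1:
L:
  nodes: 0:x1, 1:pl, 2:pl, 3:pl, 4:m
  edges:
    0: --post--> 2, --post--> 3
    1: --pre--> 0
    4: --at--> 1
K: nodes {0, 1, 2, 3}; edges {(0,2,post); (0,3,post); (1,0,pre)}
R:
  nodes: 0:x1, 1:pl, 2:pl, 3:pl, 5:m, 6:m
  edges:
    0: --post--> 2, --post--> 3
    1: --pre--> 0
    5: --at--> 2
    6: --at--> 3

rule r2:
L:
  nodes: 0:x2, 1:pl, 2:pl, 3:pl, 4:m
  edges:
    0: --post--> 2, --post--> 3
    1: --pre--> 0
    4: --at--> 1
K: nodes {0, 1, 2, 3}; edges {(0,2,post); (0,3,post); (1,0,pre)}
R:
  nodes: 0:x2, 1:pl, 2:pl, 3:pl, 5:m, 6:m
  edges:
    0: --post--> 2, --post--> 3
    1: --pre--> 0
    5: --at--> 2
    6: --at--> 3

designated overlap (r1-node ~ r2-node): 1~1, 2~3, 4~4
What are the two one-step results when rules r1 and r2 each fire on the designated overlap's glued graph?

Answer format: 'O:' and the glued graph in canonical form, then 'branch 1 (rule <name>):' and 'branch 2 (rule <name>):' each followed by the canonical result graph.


O:
nodes: 0:x1, 1:pl, 2:pl, 3:pl, 4:m, 5:x2, 6:pl
edges: (0,2,post); (0,3,post); (1,0,pre); (1,5,pre); (4,1,at); (5,2,post); (5,6,post)
branch 1 (rule r1):
nodes: 0:x1, 1:pl, 2:pl, 3:pl, 5:x2, 6:pl, 7:m, 8:m
edges: (0,2,post); (0,3,post); (1,0,pre); (1,5,pre); (5,2,post); (5,6,post); (7,2,at); (8,3,at)
branch 2 (rule r2):
nodes: 0:x1, 1:pl, 2:pl, 3:pl, 5:x2, 6:pl, 7:m, 8:m
edges: (0,2,post); (0,3,post); (1,0,pre); (1,5,pre); (5,2,post); (5,6,post); (7,6,at); (8,2,at)


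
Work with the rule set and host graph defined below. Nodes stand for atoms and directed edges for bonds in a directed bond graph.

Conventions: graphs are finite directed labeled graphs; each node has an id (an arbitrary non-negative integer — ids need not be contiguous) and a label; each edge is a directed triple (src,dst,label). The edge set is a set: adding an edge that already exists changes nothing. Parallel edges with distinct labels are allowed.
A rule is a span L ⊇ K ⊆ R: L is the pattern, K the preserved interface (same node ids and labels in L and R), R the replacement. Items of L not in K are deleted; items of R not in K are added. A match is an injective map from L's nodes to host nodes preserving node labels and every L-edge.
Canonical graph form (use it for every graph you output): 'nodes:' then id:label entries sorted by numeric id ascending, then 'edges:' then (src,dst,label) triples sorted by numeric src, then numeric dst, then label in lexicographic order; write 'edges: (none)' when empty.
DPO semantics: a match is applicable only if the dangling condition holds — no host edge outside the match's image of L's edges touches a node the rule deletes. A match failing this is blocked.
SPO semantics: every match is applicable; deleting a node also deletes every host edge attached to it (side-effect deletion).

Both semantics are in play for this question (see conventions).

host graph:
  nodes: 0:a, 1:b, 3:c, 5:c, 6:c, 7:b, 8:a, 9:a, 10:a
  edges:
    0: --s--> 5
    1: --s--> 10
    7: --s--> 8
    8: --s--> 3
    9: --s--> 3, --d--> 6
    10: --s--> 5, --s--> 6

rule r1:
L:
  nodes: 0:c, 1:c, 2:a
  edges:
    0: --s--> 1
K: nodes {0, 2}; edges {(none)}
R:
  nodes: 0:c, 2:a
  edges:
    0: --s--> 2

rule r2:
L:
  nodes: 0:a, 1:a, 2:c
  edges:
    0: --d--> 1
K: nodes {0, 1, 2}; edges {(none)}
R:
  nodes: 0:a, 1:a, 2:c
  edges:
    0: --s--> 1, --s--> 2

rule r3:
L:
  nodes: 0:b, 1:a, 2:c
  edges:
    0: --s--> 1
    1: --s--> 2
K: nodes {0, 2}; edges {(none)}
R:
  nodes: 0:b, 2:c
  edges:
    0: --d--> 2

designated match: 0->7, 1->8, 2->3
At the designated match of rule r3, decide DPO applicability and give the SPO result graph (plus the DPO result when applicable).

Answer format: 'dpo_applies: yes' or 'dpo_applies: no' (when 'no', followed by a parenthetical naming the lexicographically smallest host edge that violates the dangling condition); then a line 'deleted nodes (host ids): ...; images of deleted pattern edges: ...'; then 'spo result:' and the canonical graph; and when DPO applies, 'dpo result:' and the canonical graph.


dpo_applies: yes
deleted nodes (host ids): 8; images of deleted pattern edges: (7,8,s); (8,3,s)
spo result:
nodes: 0:a, 1:b, 3:c, 5:c, 6:c, 7:b, 9:a, 10:a
edges: (0,5,s); (1,10,s); (7,3,d); (9,3,s); (9,6,d); (10,5,s); (10,6,s)
dpo result:
nodes: 0:a, 1:b, 3:c, 5:c, 6:c, 7:b, 9:a, 10:a
edges: (0,5,s); (1,10,s); (7,3,d); (9,3,s); (9,6,d); (10,5,s); (10,6,s)
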